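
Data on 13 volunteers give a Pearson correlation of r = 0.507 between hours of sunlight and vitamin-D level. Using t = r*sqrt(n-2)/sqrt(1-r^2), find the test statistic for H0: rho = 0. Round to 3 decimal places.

1.951

t = r·√(n−2) / √(1−r²) with r = 0.507, n = 13
  = 0.507·√11 / √(1 − 0.257049)
  = 0.507·3.316625 / 0.861946
  = 1.681529 / 0.861946 = 1.951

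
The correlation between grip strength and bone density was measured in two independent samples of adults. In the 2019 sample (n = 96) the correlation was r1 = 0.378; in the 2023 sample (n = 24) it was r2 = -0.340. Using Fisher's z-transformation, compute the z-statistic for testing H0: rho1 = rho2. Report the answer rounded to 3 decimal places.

3.112

z1 = atanh(0.378) = 0.397724,  z2 = atanh(-0.340) = -0.354093
SE = √(1/(n1−3) + 1/(n2−3)) = √(1/93 + 1/21) = √(0.0107527 + 0.0476190) = √0.0583717 = 0.241602
z = (z1 − z2)/SE = (0.397724 − (-0.354093)) / 0.241602 = 0.751817 / 0.241602 = 3.112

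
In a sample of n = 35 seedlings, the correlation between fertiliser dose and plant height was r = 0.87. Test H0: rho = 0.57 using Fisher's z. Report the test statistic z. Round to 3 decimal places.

3.878

z_r = atanh(0.87) = 1.333080,  z_0 = atanh(0.57) = 0.647523
SE = 1/√(n−3) = 1/√32 = 0.176777
z = (z_r − z_0)/SE = (1.333080 − 0.647523) / 0.176777 = 0.685557 / 0.176777 = 3.878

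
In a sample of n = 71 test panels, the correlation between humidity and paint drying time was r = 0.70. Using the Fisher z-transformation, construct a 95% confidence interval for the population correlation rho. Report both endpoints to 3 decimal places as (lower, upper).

Fisher z: z_r = atanh(r) = ½·ln((1+0.70)/(1−0.70)) = 0.867301
SE(z) = 1/√(n−3) = 1/√68 = 0.121268
95% ⇒ z* = 1.960; margin = 1.960·0.121268 = 0.237685
CI on z-scale: (0.629616, 1.104986)
Back-transform: tanh(0.629616) = 0.557788, tanh(1.104986) = 0.802283

(0.558, 0.802)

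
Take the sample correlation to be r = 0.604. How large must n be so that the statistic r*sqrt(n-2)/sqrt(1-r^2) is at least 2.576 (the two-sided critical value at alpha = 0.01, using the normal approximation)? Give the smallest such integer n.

14

r√(n−2)/√(1−r²) ≥ 2.576  ⇔  n−2 ≥ (2.576)²·(1−r²)/r²
(1−r²)/r² = (1−0.364816)/0.364816 = 1.7411
n ≥ 2 + 6.635776·1.7411 = 2 + 11.5535 = 13.5535
⌈13.5535⌉ = 14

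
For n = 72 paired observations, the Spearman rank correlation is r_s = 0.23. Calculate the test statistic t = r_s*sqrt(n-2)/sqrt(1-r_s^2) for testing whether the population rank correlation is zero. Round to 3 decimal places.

t = r_s·√(n−2) / √(1−r_s²) with r_s = 0.23, n = 72
  = 0.23·√70 / √(1 − 0.0529)
  = 0.23·8.366600 / 0.973191
  = 1.924318 / 0.973191 = 1.977

1.977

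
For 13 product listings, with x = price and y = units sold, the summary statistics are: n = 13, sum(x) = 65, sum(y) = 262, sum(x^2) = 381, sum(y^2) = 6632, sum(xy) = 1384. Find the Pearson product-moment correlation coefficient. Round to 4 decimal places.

Numerator: nΣxy − (Σx)(Σy) = 13·1384 − (65)(262) = 962
Denominator: √[(nΣx²−(Σx)²)(nΣy²−(Σy)²)]
  nΣx²−(Σx)² = 13·381 − 4225 = 728;  nΣy²−(Σy)² = 13·6632 − 68644 = 17572
  √(728·17572) = √12792416 = 3576.6487
r = 962 / 3576.6487 = 0.2690

0.2690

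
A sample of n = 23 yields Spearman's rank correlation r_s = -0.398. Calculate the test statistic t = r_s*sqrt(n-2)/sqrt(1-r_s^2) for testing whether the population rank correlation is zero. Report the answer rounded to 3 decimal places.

t = r_s·√(n−2) / √(1−r_s²) with r_s = -0.398, n = 23
  = -0.398·√21 / √(1 − 0.158404)
  = -0.398·4.582576 / 0.917385
  = -1.823865 / 0.917385 = -1.988

-1.988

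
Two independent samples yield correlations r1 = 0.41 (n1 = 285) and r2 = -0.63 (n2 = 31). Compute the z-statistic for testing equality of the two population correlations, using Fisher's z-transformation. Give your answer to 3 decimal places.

5.940

Fisher z-transforms: z1 = atanh(0.41) = 0.435611, z2 = atanh(-0.63) = -0.741416; difference d = 1.177027
Var(d) = 1/282 + 1/28 = 0.0035461 + 0.0357143 = 0.0392604
z = d/√Var(d) = 1.177027 / √0.0392604 = 1.177027 / 0.198142 = 5.940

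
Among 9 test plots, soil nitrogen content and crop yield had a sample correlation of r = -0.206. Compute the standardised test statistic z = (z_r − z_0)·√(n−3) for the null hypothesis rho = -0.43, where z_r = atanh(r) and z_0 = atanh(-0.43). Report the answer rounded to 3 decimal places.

0.615

z_r = atanh(-0.206) = -0.208990,  z_0 = atanh(-0.43) = -0.459897
SE = 1/√(n−3) = 1/√6 = 0.408248
z = (z_r − z_0)/SE = (-0.208990 − (-0.459897)) / 0.408248 = 0.250907 / 0.408248 = 0.615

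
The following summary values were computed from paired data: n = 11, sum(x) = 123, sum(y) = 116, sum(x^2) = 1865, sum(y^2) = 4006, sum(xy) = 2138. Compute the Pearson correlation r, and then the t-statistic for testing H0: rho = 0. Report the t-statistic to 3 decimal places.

3.116

S_xy = nΣxy − ΣxΣy = 11·2138 − 123·116 = 23518 − 14268 = 9250
S_xx = nΣx² − (Σx)² = 11·1865 − 123² = 20515 − 15129 = 5386
S_yy = nΣy² − (Σy)² = 11·4006 − 116² = 44066 − 13456 = 30610
r = S_xy / √(S_xx·S_yy) = 9250 / √(5386·30610) = 9250 / √164865460 = 9250 / 12839.9945 = 0.7204
t = r·√(n−2)/√(1−r²) = 0.7204·√9 / √(1−0.518976) = 2.161200 / 0.693559 = 3.116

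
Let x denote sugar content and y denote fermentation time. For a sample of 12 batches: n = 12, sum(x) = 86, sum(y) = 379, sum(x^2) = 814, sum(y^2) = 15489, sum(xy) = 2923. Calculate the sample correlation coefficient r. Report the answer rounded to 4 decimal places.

Numerator: nΣxy − (Σx)(Σy) = 12·2923 − (86)(379) = 2482
Denominator: √[(nΣx²−(Σx)²)(nΣy²−(Σy)²)]
  nΣx²−(Σx)² = 12·814 − 7396 = 2372;  nΣy²−(Σy)² = 12·15489 − 143641 = 42227
  √(2372·42227) = √100162444 = 10008.1189
r = 2482 / 10008.1189 = 0.2480

0.2480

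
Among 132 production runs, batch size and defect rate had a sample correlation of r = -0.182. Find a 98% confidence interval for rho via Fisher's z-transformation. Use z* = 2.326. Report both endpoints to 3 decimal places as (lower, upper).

z_r = atanh(-0.182) = -0.184050;  SE = 1/√(n−3) = 1/√129 = 0.088045
z-limits: -0.184050 ± 2.326·0.088045 = -0.184050 ± 0.204793 = [-0.388843, 0.020743]
ρ-limits: (tanh -0.388843, tanh 0.020743) = (-0.370, 0.021)

(-0.370, 0.021)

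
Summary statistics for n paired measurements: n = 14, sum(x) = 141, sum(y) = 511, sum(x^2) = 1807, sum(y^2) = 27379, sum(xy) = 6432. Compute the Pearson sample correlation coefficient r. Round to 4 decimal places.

Numerator: nΣxy − (Σx)(Σy) = 14·6432 − (141)(511) = 17997
Denominator: √[(nΣx²−(Σx)²)(nΣy²−(Σy)²)]
  nΣx²−(Σx)² = 14·1807 − 19881 = 5417;  nΣy²−(Σy)² = 14·27379 − 261121 = 122185
  √(5417·122185) = √661876145 = 25726.9537
r = 17997 / 25726.9537 = 0.6995

0.6995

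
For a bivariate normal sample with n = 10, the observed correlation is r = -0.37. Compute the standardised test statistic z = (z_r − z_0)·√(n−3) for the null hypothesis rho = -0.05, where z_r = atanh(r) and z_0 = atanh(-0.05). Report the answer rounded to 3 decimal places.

Fisher z: atanh(-0.37) = -0.388423, atanh(-0.05) = -0.050042
z = (z_r − z_0)·√(n−3) = (-0.388423 − (-0.050042))·√7 = -0.338381 · 2.645751 = -0.895

-0.895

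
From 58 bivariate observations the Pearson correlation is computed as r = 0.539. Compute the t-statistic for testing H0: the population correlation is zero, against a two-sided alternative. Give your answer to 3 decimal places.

1 − r² = 1 − 0.290521 = 0.709479;  √(1−r²) = 0.842306
√(n−2) = √56 = 7.483315
t = r·√(n−2)/√(1−r²) = 0.539 · 7.483315 / 0.842306 = 4.789

4.789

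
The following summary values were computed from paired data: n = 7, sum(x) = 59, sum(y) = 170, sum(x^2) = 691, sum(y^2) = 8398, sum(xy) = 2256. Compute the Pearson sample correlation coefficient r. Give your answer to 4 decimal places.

0.9051

Numerator: nΣxy − (Σx)(Σy) = 7·2256 − (59)(170) = 5762
Denominator: √[(nΣx²−(Σx)²)(nΣy²−(Σy)²)]
  nΣx²−(Σx)² = 7·691 − 3481 = 1356;  nΣy²−(Σy)² = 7·8398 − 28900 = 29886
  √(1356·29886) = √40525416 = 6365.9576
r = 5762 / 6365.9576 = 0.9051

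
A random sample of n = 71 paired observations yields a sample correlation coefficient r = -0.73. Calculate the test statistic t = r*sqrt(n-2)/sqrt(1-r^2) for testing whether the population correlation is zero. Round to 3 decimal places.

1 − r² = 1 − 0.5329 = 0.4671;  √(1−r²) = 0.683447
√(n−2) = √69 = 8.306624
t = r·√(n−2)/√(1−r²) = -0.73 · 8.306624 / 0.683447 = -8.872

-8.872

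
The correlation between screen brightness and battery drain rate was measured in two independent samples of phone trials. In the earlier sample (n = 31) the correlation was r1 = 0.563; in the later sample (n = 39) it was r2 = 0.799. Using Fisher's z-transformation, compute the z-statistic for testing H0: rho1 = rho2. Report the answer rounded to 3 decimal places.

-1.820

z1 = atanh(0.563) = 0.637215,  z2 = atanh(0.799) = 1.095841
SE = √(1/(n1−3) + 1/(n2−3)) = √(1/28 + 1/36) = √(0.0357143 + 0.0277778) = √0.0634921 = 0.251976
z = (z1 − z2)/SE = (0.637215 − 1.095841) / 0.251976 = -0.458626 / 0.251976 = -1.820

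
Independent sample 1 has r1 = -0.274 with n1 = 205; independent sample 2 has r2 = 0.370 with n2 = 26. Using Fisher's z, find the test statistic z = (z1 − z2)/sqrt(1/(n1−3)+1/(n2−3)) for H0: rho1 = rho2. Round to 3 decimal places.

Fisher z-transforms: z1 = atanh(-0.274) = -0.281183, z2 = atanh(0.370) = 0.388423; difference d = -0.669606
Var(d) = 1/202 + 1/23 = 0.0049505 + 0.0434783 = 0.0484288
z = d/√Var(d) = -0.669606 / √0.0484288 = -0.669606 / 0.220065 = -3.043

-3.043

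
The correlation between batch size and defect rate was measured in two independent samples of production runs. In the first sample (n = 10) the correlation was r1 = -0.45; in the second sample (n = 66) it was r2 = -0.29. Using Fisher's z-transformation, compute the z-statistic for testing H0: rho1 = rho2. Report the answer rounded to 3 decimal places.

-0.467

Fisher z-transforms: z1 = atanh(-0.45) = -0.484700, z2 = atanh(-0.29) = -0.298566; difference d = -0.186134
Var(d) = 1/7 + 1/63 = 0.1428571 + 0.0158730 = 0.1587301
z = d/√Var(d) = -0.186134 / √0.1587301 = -0.186134 / 0.398409 = -0.467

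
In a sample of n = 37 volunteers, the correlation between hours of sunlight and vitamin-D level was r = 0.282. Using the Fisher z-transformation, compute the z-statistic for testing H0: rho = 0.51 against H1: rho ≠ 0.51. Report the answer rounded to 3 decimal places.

z_r = atanh(0.282) = 0.289854,  z_0 = atanh(0.51) = 0.562730
SE = 1/√(n−3) = 1/√34 = 0.171499
z = (z_r − z_0)/SE = (0.289854 − 0.562730) / 0.171499 = -0.272876 / 0.171499 = -1.591

-1.591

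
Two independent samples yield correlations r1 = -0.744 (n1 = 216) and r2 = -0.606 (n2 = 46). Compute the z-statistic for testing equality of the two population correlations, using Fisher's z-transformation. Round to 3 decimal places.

-1.536

z1 = atanh(-0.744) = -0.959380,  z2 = atanh(-0.606) = -0.702575
SE = √(1/(n1−3) + 1/(n2−3)) = √(1/213 + 1/43) = √(0.0046948 + 0.0232558) = √0.0279506 = 0.167184
z = (z1 − z2)/SE = (-0.959380 − (-0.702575)) / 0.167184 = -0.256805 / 0.167184 = -1.536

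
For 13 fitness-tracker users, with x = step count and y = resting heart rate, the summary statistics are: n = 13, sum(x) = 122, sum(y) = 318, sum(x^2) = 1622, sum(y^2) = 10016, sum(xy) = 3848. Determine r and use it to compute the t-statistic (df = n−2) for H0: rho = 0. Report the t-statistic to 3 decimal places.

5.053

Numerator: nΣxy − (Σx)(Σy) = 13·3848 − (122)(318) = 11228
Denominator: √[(nΣx²−(Σx)²)(nΣy²−(Σy)²)]
  nΣx²−(Σx)² = 13·1622 − 14884 = 6202;  nΣy²−(Σy)² = 13·10016 − 101124 = 29084
  √(6202·29084) = √180378968 = 13430.5237
r = 11228 / 13430.5237 = 0.8360
t = r·√(n−2)/√(1−r²) = 0.8360·√11 / √(1−0.698896) = 2.772698 / 0.548729 = 5.053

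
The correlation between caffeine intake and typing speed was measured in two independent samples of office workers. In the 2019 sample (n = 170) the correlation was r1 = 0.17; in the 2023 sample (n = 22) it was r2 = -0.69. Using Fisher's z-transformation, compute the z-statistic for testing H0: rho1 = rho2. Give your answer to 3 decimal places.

4.211

z1 = atanh(0.17) = 0.171667,  z2 = atanh(-0.69) = -0.847956
SE = √(1/(n1−3) + 1/(n2−3)) = √(1/167 + 1/19) = √(0.0059880 + 0.0526316) = √0.0586196 = 0.242115
z = (z1 − z2)/SE = (0.171667 − (-0.847956)) / 0.242115 = 1.019623 / 0.242115 = 4.211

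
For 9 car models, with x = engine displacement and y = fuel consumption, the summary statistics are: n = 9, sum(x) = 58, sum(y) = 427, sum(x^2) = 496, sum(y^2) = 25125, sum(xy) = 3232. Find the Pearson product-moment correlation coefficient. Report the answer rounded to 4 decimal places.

0.6227

S_xy = nΣxy − ΣxΣy = 9·3232 − 58·427 = 29088 − 24766 = 4322
S_xx = nΣx² − (Σx)² = 9·496 − 58² = 4464 − 3364 = 1100
S_yy = nΣy² − (Σy)² = 9·25125 − 427² = 226125 − 182329 = 43796
r = S_xy / √(S_xx·S_yy) = 4322 / √(1100·43796) = 4322 / √48175600 = 4322 / 6940.8645 = 0.6227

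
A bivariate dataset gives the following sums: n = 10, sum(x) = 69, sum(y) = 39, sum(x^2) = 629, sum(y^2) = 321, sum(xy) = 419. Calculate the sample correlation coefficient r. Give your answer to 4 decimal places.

0.9328

Numerator: nΣxy − (Σx)(Σy) = 10·419 − (69)(39) = 1499
Denominator: √[(nΣx²−(Σx)²)(nΣy²−(Σy)²)]
  nΣx²−(Σx)² = 10·629 − 4761 = 1529;  nΣy²−(Σy)² = 10·321 − 1521 = 1689
  √(1529·1689) = √2582481 = 1607.0100
r = 1499 / 1607.0100 = 0.9328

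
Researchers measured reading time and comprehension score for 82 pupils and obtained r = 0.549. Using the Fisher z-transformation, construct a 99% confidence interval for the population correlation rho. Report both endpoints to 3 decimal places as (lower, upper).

Fisher z: z_r = atanh(r) = ½·ln((1+0.549)/(1−0.549)) = 0.616949
SE(z) = 1/√(n−3) = 1/√79 = 0.112509
99% ⇒ z* = 2.576; margin = 2.576·0.112509 = 0.289823
CI on z-scale: (0.327126, 0.906772)
Back-transform: tanh(0.327126) = 0.315936, tanh(0.906772) = 0.719579

(0.316, 0.720)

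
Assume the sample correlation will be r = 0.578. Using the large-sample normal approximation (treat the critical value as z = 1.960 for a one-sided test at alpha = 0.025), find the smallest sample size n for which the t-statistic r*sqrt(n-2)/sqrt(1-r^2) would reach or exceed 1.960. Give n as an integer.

10

Need r·√(n−2)/√(1−r²) ≥ 1.960
√(n−2) ≥ 1.960·√(1−0.334084) / 0.578 = 1.960·0.816037 / 0.578 = 2.7672
n−2 ≥ 7.6574  ⇒  n ≥ 9.6574
Smallest integer n = 10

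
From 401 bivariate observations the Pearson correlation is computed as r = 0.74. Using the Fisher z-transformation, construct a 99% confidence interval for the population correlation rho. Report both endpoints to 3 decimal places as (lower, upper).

z_r = atanh(0.74) = 0.950479;  SE = 1/√(n−3) = 1/√398 = 0.050125
z-limits: 0.950479 ± 2.576·0.050125 = 0.950479 ± 0.129122 = [0.821357, 1.079601]
ρ-limits: (tanh 0.821357, tanh 1.079601) = (0.676, 0.793)

(0.676, 0.793)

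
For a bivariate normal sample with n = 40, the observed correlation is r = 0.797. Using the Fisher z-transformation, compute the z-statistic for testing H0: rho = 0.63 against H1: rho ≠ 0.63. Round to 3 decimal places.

z_r = atanh(0.797) = 1.090334,  z_0 = atanh(0.63) = 0.741416
SE = 1/√(n−3) = 1/√37 = 0.164399
z = (z_r − z_0)/SE = (1.090334 − 0.741416) / 0.164399 = 0.348918 / 0.164399 = 2.122

2.122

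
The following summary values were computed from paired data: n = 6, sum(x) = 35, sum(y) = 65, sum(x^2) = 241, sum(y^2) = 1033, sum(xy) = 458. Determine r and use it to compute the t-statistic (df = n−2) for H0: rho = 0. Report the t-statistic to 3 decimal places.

Numerator: nΣxy − (Σx)(Σy) = 6·458 − (35)(65) = 473
Denominator: √[(nΣx²−(Σx)²)(nΣy²−(Σy)²)]
  nΣx²−(Σx)² = 6·241 − 1225 = 221;  nΣy²−(Σy)² = 6·1033 − 4225 = 1973
  √(221·1973) = √436033 = 660.3279
r = 473 / 660.3279 = 0.7163
t = r·√(n−2)/√(1−r²) = 0.7163·√4 / √(1−0.513086) = 1.432600 / 0.697792 = 2.053

2.053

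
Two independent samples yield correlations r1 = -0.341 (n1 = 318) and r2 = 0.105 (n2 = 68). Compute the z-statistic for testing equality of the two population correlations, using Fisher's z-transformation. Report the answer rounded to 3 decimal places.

Fisher z-transforms: z1 = atanh(-0.341) = -0.355224, z2 = atanh(0.105) = 0.105388; difference d = -0.460612
Var(d) = 1/315 + 1/65 = 0.0031746 + 0.0153846 = 0.0185592
z = d/√Var(d) = -0.460612 / √0.0185592 = -0.460612 / 0.136232 = -3.381

-3.381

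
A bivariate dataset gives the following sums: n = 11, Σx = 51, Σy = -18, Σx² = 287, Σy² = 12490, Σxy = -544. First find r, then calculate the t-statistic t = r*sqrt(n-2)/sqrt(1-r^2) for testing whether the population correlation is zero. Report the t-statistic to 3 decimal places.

Numerator: nΣxy − (Σx)(Σy) = 11·(-544) − (51)(-18) = -5066
Denominator: √[(nΣx²−(Σx)²)(nΣy²−(Σy)²)]
  nΣx²−(Σx)² = 11·287 − 2601 = 556;  nΣy²−(Σy)² = 11·12490 − 324 = 137066
  √(556·137066) = √76208696 = 8729.7592
r = -5066 / 8729.7592 = -0.5803
t = r·√(n−2)/√(1−r²) = -0.5803·√9 / √(1−0.336748) = -1.740900 / 0.814403 = -2.138

-2.138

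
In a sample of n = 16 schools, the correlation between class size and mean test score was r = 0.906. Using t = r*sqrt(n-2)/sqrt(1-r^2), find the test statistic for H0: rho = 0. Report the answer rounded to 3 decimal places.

8.009

1 − r² = 1 − 0.820836 = 0.179164;  √(1−r²) = 0.423278
√(n−2) = √14 = 3.741657
t = r·√(n−2)/√(1−r²) = 0.906 · 3.741657 / 0.423278 = 8.009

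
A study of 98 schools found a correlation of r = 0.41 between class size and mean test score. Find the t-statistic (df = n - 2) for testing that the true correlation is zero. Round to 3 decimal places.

t = r·√(n−2) / √(1−r²) with r = 0.41, n = 98
  = 0.41·√96 / √(1 − 0.1681)
  = 0.41·9.797959 / 0.912086
  = 4.017163 / 0.912086 = 4.404

4.404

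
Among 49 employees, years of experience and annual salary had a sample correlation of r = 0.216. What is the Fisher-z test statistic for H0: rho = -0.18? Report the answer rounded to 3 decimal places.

Fisher z: atanh(0.216) = 0.219457, atanh(-0.18) = -0.181983
z = (z_r − z_0)·√(n−3) = (0.219457 − (-0.181983))·√46 = 0.401440 · 6.782330 = 2.723

2.723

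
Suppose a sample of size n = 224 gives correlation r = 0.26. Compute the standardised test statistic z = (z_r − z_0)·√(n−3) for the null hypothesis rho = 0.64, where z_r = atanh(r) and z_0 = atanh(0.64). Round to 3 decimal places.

-7.315

z_r = atanh(0.26) = 0.266108,  z_0 = atanh(0.64) = 0.758174
SE = 1/√(n−3) = 1/√221 = 0.067267
z = (z_r − z_0)/SE = (0.266108 − 0.758174) / 0.067267 = -0.492066 / 0.067267 = -7.315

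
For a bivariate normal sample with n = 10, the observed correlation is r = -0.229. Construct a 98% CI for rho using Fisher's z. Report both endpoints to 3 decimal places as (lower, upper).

z_r = atanh(-0.229) = -0.233134;  SE = 1/√(n−3) = 1/√7 = 0.377964
z-limits: -0.233134 ± 2.326·0.377964 = -0.233134 ± 0.879144 = [-1.112278, 0.646010]
ρ-limits: (tanh -1.112278, tanh 0.646010) = (-0.805, 0.569)

(-0.805, 0.569)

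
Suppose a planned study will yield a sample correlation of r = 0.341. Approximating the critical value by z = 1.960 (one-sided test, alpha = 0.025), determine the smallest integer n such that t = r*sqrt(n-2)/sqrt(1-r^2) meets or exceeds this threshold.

32

Need r·√(n−2)/√(1−r²) ≥ 1.960
√(n−2) ≥ 1.960·√(1−0.116281) / 0.341 = 1.960·0.940063 / 0.341 = 5.4033
n−2 ≥ 29.1957  ⇒  n ≥ 31.1957
Smallest integer n = 32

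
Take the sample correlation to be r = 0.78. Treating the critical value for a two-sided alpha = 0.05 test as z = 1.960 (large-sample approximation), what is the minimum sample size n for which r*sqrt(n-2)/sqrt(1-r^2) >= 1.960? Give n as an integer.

5

Need r·√(n−2)/√(1−r²) ≥ 1.960
√(n−2) ≥ 1.960·√(1−0.6084) / 0.78 = 1.960·0.625780 / 0.78 = 1.5725
n−2 ≥ 2.4728  ⇒  n ≥ 4.4728
Smallest integer n = 5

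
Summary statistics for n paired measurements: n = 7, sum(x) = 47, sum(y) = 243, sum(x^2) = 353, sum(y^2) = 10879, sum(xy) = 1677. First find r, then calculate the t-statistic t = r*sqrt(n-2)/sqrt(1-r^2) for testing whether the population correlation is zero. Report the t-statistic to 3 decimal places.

S_xy = nΣxy − ΣxΣy = 7·1677 − 47·243 = 11739 − 11421 = 318
S_xx = nΣx² − (Σx)² = 7·353 − 47² = 2471 − 2209 = 262
S_yy = nΣy² − (Σy)² = 7·10879 − 243² = 76153 − 59049 = 17104
r = S_xy / √(S_xx·S_yy) = 318 / √(262·17104) = 318 / √4481248 = 318 / 2116.8958 = 0.1502
t = r·√(n−2)/√(1−r²) = 0.1502·√5 / √(1−0.022560) = 0.335857 / 0.988656 = 0.340

0.340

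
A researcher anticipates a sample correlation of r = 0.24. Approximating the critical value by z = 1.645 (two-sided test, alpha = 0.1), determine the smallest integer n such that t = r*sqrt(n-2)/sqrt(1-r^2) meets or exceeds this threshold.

r√(n−2)/√(1−r²) ≥ 1.645  ⇔  n−2 ≥ (1.645)²·(1−r²)/r²
(1−r²)/r² = (1−0.0576)/0.0576 = 16.3611
n ≥ 2 + 2.706025·16.3611 = 2 + 44.2735 = 46.2735
⌈46.2735⌉ = 47

47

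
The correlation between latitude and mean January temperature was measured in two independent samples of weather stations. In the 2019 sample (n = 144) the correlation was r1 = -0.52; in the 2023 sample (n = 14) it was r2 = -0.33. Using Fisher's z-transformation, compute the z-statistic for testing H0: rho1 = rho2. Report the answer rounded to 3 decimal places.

-0.746

z1 = atanh(-0.52) = -0.576340,  z2 = atanh(-0.33) = -0.342828
SE = √(1/(n1−3) + 1/(n2−3)) = √(1/141 + 1/11) = √(0.0070922 + 0.0909091) = √0.0980013 = 0.313052
z = (z1 − z2)/SE = (-0.576340 − (-0.342828)) / 0.313052 = -0.233512 / 0.313052 = -0.746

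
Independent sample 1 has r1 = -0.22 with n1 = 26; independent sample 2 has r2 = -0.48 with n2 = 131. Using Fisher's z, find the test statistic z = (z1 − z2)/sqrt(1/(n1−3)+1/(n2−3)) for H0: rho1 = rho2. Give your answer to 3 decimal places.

z1 = atanh(-0.22) = -0.223656,  z2 = atanh(-0.48) = -0.522984
SE = √(1/(n1−3) + 1/(n2−3)) = √(1/23 + 1/128) = √(0.0434783 + 0.0078125) = √0.0512908 = 0.226475
z = (z1 − z2)/SE = (-0.223656 − (-0.522984)) / 0.226475 = 0.299328 / 0.226475 = 1.322

1.322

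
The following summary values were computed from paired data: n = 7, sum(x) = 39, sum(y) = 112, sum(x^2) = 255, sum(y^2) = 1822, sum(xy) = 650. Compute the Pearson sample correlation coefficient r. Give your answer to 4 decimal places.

0.7730

S_xy = nΣxy − ΣxΣy = 7·650 − 39·112 = 4550 − 4368 = 182
S_xx = nΣx² − (Σx)² = 7·255 − 39² = 1785 − 1521 = 264
S_yy = nΣy² − (Σy)² = 7·1822 − 112² = 12754 − 12544 = 210
r = S_xy / √(S_xx·S_yy) = 182 / √(264·210) = 182 / √55440 = 182 / 235.4570 = 0.7730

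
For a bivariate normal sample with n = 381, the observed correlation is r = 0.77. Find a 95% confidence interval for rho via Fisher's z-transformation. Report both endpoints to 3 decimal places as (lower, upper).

(0.726, 0.808)

z_r = atanh(0.77) = 1.020328;  SE = 1/√(n−3) = 1/√378 = 0.051434
z-limits: 1.020328 ± 1.960·0.051434 = 1.020328 ± 0.100811 = [0.919517, 1.121139]
ρ-limits: (tanh 0.919517, tanh 1.121139) = (0.726, 0.808)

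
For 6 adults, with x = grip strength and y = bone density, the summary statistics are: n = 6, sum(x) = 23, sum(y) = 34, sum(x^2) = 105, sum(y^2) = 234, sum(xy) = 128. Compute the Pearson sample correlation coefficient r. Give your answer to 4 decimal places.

Numerator: nΣxy − (Σx)(Σy) = 6·128 − (23)(34) = -14
Denominator: √[(nΣx²−(Σx)²)(nΣy²−(Σy)²)]
  nΣx²−(Σx)² = 6·105 − 529 = 101;  nΣy²−(Σy)² = 6·234 − 1156 = 248
  √(101·248) = √25048 = 158.2656
r = -14 / 158.2656 = -0.0885

-0.0885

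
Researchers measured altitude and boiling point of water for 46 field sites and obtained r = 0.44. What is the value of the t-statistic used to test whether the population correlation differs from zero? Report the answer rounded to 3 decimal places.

3.250

1 − r² = 1 − 0.1936 = 0.8064;  √(1−r²) = 0.897998
√(n−2) = √44 = 6.633250
t = r·√(n−2)/√(1−r²) = 0.44 · 6.633250 / 0.897998 = 3.250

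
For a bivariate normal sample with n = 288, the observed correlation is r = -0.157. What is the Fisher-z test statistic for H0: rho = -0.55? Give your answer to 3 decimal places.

Fisher z: atanh(-0.157) = -0.158309, atanh(-0.55) = -0.618381
z = (z_r − z_0)·√(n−3) = (-0.158309 − (-0.618381))·√285 = 0.460072 · 16.881943 = 7.767

7.767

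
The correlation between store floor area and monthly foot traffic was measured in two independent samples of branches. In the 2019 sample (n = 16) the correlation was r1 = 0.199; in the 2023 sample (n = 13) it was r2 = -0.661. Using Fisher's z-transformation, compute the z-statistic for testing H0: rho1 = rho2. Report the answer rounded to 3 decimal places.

2.369

z1 = atanh(0.199) = 0.201691,  z2 = atanh(-0.661) = -0.794588
SE = √(1/(n1−3) + 1/(n2−3)) = √(1/13 + 1/10) = √(0.0769231 + 0.1000000) = √0.1769231 = 0.420622
z = (z1 − z2)/SE = (0.201691 − (-0.794588)) / 0.420622 = 0.996279 / 0.420622 = 2.369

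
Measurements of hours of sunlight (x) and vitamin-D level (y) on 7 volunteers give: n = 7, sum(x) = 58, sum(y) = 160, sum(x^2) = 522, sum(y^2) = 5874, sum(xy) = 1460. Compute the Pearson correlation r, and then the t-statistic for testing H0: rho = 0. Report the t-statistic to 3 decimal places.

1.105

S_xy = nΣxy − ΣxΣy = 7·1460 − 58·160 = 10220 − 9280 = 940
S_xx = nΣx² − (Σx)² = 7·522 − 58² = 3654 − 3364 = 290
S_yy = nΣy² − (Σy)² = 7·5874 − 160² = 41118 − 25600 = 15518
r = S_xy / √(S_xx·S_yy) = 940 / √(290·15518) = 940 / √4500220 = 940 / 2121.3722 = 0.4431
t = r·√(n−2)/√(1−r²) = 0.4431·√5 / √(1−0.196338) = 0.990802 / 0.896472 = 1.105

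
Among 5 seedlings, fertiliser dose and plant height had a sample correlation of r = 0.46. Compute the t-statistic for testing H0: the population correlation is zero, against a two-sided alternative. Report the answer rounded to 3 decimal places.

1 − r² = 1 − 0.2116 = 0.7884;  √(1−r²) = 0.887919
√(n−2) = √3 = 1.732051
t = r·√(n−2)/√(1−r²) = 0.46 · 1.732051 / 0.887919 = 0.897

0.897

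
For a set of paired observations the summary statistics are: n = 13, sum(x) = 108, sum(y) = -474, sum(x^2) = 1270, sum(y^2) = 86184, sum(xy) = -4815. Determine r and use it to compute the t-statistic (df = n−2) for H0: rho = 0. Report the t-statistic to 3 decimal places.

-0.583

S_xy = nΣxy − ΣxΣy = 13·(-4815) − 108·(-474) = -62595 − (-51192) = -11403
S_xx = nΣx² − (Σx)² = 13·1270 − 108² = 16510 − 11664 = 4846
S_yy = nΣy² − (Σy)² = 13·86184 − (-474)² = 1120392 − 224676 = 895716
r = S_xy / √(S_xx·S_yy) = -11403 / √(4846·895716) = -11403 / √4340639736 = -11403 / 65883.5316 = -0.1731
t = r·√(n−2)/√(1−r²) = -0.1731·√11 / √(1−0.029964) = -0.574108 / 0.984904 = -0.583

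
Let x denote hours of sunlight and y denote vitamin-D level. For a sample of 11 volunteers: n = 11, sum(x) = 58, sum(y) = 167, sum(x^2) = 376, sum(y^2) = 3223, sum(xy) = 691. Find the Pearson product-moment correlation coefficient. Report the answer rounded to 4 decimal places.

-0.8628

Numerator: nΣxy − (Σx)(Σy) = 11·691 − (58)(167) = -2085
Denominator: √[(nΣx²−(Σx)²)(nΣy²−(Σy)²)]
  nΣx²−(Σx)² = 11·376 − 3364 = 772;  nΣy²−(Σy)² = 11·3223 − 27889 = 7564
  √(772·7564) = √5839408 = 2416.4867
r = -2085 / 2416.4867 = -0.8628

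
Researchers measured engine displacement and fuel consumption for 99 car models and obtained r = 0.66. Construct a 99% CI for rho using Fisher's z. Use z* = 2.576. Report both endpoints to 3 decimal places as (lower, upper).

z_r = atanh(0.66) = 0.792814;  SE = 1/√(n−3) = 1/√96 = 0.102062
z-limits: 0.792814 ± 2.576·0.102062 = 0.792814 ± 0.262912 = [0.529902, 1.055726]
ρ-limits: (tanh 0.529902, tanh 1.055726) = (0.485, 0.784)

(0.485, 0.784)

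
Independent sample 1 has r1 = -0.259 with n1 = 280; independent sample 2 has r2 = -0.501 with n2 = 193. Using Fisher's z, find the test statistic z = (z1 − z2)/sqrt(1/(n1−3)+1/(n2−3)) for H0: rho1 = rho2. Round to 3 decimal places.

z1 = atanh(-0.259) = -0.265036,  z2 = atanh(-0.501) = -0.550640
SE = √(1/(n1−3) + 1/(n2−3)) = √(1/277 + 1/190) = √(0.0036101 + 0.0052632) = √0.0088733 = 0.094198
z = (z1 − z2)/SE = (-0.265036 − (-0.550640)) / 0.094198 = 0.285604 / 0.094198 = 3.032

3.032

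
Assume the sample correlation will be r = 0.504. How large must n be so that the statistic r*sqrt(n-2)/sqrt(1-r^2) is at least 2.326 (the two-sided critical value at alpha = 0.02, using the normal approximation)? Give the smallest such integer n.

Need r·√(n−2)/√(1−r²) ≥ 2.326
√(n−2) ≥ 2.326·√(1−0.254016) / 0.504 = 2.326·0.863704 / 0.504 = 3.9861
n−2 ≥ 15.8890  ⇒  n ≥ 17.8890
Smallest integer n = 18

18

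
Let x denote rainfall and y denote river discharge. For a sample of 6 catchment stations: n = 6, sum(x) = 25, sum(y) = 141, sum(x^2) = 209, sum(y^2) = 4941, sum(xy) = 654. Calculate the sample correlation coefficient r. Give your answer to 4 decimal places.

0.1610

S_xy = nΣxy − ΣxΣy = 6·654 − 25·141 = 3924 − 3525 = 399
S_xx = nΣx² − (Σx)² = 6·209 − 25² = 1254 − 625 = 629
S_yy = nΣy² − (Σy)² = 6·4941 − 141² = 29646 − 19881 = 9765
r = S_xy / √(S_xx·S_yy) = 399 / √(629·9765) = 399 / √6142185 = 399 / 2478.3432 = 0.1610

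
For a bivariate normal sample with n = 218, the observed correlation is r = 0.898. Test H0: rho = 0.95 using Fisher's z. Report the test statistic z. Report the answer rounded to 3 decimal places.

z_r = atanh(0.898) = 1.461792,  z_0 = atanh(0.95) = 1.831781
SE = 1/√(n−3) = 1/√215 = 0.068199
z = (z_r − z_0)/SE = (1.461792 − 1.831781) / 0.068199 = -0.369989 / 0.068199 = -5.425

-5.425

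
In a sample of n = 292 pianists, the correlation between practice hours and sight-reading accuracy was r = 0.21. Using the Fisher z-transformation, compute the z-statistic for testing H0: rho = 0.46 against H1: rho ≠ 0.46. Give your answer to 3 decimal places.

-4.830

z_r = atanh(0.21) = 0.213171,  z_0 = atanh(0.46) = 0.497311
SE = 1/√(n−3) = 1/√289 = 0.058824
z = (z_r − z_0)/SE = (0.213171 − 0.497311) / 0.058824 = -0.284140 / 0.058824 = -4.830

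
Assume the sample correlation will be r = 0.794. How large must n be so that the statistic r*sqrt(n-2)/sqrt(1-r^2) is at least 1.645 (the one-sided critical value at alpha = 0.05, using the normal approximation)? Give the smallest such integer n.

4

Need r·√(n−2)/√(1−r²) ≥ 1.645
√(n−2) ≥ 1.645·√(1−0.630436) / 0.794 = 1.645·0.607918 / 0.794 = 1.2595
n−2 ≥ 1.5863  ⇒  n ≥ 3.5863
Smallest integer n = 4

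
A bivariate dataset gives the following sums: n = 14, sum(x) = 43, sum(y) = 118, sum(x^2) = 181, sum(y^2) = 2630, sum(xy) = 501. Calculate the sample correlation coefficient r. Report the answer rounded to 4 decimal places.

0.4899

S_xy = nΣxy − ΣxΣy = 14·501 − 43·118 = 7014 − 5074 = 1940
S_xx = nΣx² − (Σx)² = 14·181 − 43² = 2534 − 1849 = 685
S_yy = nΣy² − (Σy)² = 14·2630 − 118² = 36820 − 13924 = 22896
r = S_xy / √(S_xx·S_yy) = 1940 / √(685·22896) = 1940 / √15683760 = 1940 / 3960.2727 = 0.4899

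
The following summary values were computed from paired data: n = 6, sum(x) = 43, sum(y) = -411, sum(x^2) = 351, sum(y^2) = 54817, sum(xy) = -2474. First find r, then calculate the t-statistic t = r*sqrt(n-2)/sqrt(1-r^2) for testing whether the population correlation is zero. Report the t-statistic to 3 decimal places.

Numerator: nΣxy − (Σx)(Σy) = 6·(-2474) − (43)(-411) = 2829
Denominator: √[(nΣx²−(Σx)²)(nΣy²−(Σy)²)]
  nΣx²−(Σx)² = 6·351 − 1849 = 257;  nΣy²−(Σy)² = 6·54817 − 168921 = 159981
  √(257·159981) = √41115117 = 6412.1071
r = 2829 / 6412.1071 = 0.4412
t = r·√(n−2)/√(1−r²) = 0.4412·√4 / √(1−0.194657) = 0.882400 / 0.897409 = 0.983

0.983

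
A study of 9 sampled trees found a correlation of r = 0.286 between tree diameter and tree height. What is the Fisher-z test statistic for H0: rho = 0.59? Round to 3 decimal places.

-0.939

z_r = atanh(0.286) = 0.294204,  z_0 = atanh(0.59) = 0.677666
SE = 1/√(n−3) = 1/√6 = 0.408248
z = (z_r − z_0)/SE = (0.294204 − 0.677666) / 0.408248 = -0.383462 / 0.408248 = -0.939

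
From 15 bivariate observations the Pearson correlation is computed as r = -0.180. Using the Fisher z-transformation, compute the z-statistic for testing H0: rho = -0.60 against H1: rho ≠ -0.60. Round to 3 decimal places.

1.771

Fisher z: atanh(-0.180) = -0.181983, atanh(-0.60) = -0.693147
z = (z_r − z_0)·√(n−3) = (-0.181983 − (-0.693147))·√12 = 0.511164 · 3.464102 = 1.771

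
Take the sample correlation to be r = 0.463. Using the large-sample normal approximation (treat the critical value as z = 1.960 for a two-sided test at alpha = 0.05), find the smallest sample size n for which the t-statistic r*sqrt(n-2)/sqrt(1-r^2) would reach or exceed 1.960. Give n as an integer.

Need r·√(n−2)/√(1−r²) ≥ 1.960
√(n−2) ≥ 1.960·√(1−0.214369) / 0.463 = 1.960·0.886358 / 0.463 = 3.7522
n−2 ≥ 14.0790  ⇒  n ≥ 16.0790
Smallest integer n = 17

17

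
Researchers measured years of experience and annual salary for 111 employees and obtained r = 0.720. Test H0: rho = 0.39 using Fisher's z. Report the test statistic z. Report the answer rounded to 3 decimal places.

5.153

Fisher z: atanh(0.720) = 0.907645, atanh(0.39) = 0.411800
z = (z_r − z_0)·√(n−3) = (0.907645 − 0.411800)·√108 = 0.495845 · 10.392305 = 5.153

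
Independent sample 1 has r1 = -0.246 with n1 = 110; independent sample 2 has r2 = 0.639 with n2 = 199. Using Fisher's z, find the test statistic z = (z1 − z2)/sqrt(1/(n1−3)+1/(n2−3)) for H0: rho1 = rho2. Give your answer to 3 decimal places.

-8.383

Fisher z-transforms: z1 = atanh(-0.246) = -0.251151, z2 = atanh(0.639) = 0.756482; difference d = -1.007633
Var(d) = 1/107 + 1/196 = 0.0093458 + 0.0051020 = 0.0144478
z = d/√Var(d) = -1.007633 / √0.0144478 = -1.007633 / 0.120199 = -8.383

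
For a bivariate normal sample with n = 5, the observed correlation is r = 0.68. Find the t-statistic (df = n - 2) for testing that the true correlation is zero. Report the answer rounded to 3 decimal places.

1 − r² = 1 − 0.4624 = 0.5376;  √(1−r²) = 0.733212
√(n−2) = √3 = 1.732051
t = r·√(n−2)/√(1−r²) = 0.68 · 1.732051 / 0.733212 = 1.606

1.606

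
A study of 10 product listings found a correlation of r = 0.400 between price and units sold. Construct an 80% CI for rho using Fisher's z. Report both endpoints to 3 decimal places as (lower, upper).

(-0.061, 0.720)

Fisher z: z_r = atanh(r) = ½·ln((1+0.400)/(1−0.400)) = 0.423649
SE(z) = 1/√(n−3) = 1/√7 = 0.377964
80% ⇒ z* = 1.282; margin = 1.282·0.377964 = 0.484550
CI on z-scale: (-0.060901, 0.908199)
Back-transform: tanh(-0.060901) = -0.060826, tanh(0.908199) = 0.720267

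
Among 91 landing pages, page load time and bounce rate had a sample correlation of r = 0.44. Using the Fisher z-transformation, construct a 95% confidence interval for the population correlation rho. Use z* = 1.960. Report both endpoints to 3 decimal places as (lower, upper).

(0.257, 0.592)

z_r = atanh(0.44) = 0.472231;  SE = 1/√(n−3) = 1/√88 = 0.106600
z-limits: 0.472231 ± 1.960·0.106600 = 0.472231 ± 0.208936 = [0.263295, 0.681167]
ρ-limits: (tanh 0.263295, tanh 0.681167) = (0.257, 0.592)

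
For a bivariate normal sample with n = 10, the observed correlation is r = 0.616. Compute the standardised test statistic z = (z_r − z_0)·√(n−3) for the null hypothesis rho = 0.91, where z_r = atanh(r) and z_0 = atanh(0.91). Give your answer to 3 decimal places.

z_r = atanh(0.616) = 0.718533,  z_0 = atanh(0.91) = 1.527524
SE = 1/√(n−3) = 1/√7 = 0.377964
z = (z_r − z_0)/SE = (0.718533 − 1.527524) / 0.377964 = -0.808991 / 0.377964 = -2.140

-2.140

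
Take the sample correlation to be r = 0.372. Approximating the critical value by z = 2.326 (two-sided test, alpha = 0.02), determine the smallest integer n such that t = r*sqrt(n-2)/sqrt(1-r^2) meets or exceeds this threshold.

36

r√(n−2)/√(1−r²) ≥ 2.326  ⇔  n−2 ≥ (2.326)²·(1−r²)/r²
(1−r²)/r² = (1−0.138384)/0.138384 = 6.2263
n ≥ 2 + 5.410276·6.2263 = 2 + 33.6860 = 35.6860
⌈35.6860⌉ = 36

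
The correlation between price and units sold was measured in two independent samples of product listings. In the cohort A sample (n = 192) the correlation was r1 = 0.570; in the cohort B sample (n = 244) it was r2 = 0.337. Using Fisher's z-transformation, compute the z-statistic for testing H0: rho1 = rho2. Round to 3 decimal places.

3.055

z1 = atanh(0.570) = 0.647523,  z2 = atanh(0.337) = 0.350704
SE = √(1/(n1−3) + 1/(n2−3)) = √(1/189 + 1/241) = √(0.0052910 + 0.0041494) = √0.0094404 = 0.097162
z = (z1 − z2)/SE = (0.647523 − 0.350704) / 0.097162 = 0.296819 / 0.097162 = 3.055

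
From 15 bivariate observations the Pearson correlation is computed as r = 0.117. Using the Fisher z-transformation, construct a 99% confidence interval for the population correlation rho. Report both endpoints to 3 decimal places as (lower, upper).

(-0.555, 0.697)

z_r = atanh(0.117) = 0.117538;  SE = 1/√(n−3) = 1/√12 = 0.288675
z-limits: 0.117538 ± 2.576·0.288675 = 0.117538 ± 0.743627 = [-0.626089, 0.861165]
ρ-limits: (tanh -0.626089, tanh 0.861165) = (-0.555, 0.697)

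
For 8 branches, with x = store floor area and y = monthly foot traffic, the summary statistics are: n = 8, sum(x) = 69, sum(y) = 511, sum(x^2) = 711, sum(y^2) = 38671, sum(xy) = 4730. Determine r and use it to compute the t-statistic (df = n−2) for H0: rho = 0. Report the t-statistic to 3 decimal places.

1.025

S_xy = nΣxy − ΣxΣy = 8·4730 − 69·511 = 37840 − 35259 = 2581
S_xx = nΣx² − (Σx)² = 8·711 − 69² = 5688 − 4761 = 927
S_yy = nΣy² − (Σy)² = 8·38671 − 511² = 309368 − 261121 = 48247
r = S_xy / √(S_xx·S_yy) = 2581 / √(927·48247) = 2581 / √44724969 = 2581 / 6687.6729 = 0.3859
t = r·√(n−2)/√(1−r²) = 0.3859·√6 / √(1−0.148919) = 0.945258 / 0.922541 = 1.025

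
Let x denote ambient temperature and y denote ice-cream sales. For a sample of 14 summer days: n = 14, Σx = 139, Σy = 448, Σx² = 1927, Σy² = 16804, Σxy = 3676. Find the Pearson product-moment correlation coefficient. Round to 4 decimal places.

-0.6645

S_xy = nΣxy − ΣxΣy = 14·3676 − 139·448 = 51464 − 62272 = -10808
S_xx = nΣx² − (Σx)² = 14·1927 − 139² = 26978 − 19321 = 7657
S_yy = nΣy² − (Σy)² = 14·16804 − 448² = 235256 − 200704 = 34552
r = S_xy / √(S_xx·S_yy) = -10808 / √(7657·34552) = -10808 / √264564664 = -10808 / 16265.4439 = -0.6645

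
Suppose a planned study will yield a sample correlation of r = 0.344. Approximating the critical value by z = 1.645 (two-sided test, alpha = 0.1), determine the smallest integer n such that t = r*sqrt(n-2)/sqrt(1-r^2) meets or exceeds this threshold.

r√(n−2)/√(1−r²) ≥ 1.645  ⇔  n−2 ≥ (1.645)²·(1−r²)/r²
(1−r²)/r² = (1−0.118336)/0.118336 = 7.4505
n ≥ 2 + 2.706025·7.4505 = 2 + 20.1612 = 22.1612
⌈22.1612⌉ = 23

23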